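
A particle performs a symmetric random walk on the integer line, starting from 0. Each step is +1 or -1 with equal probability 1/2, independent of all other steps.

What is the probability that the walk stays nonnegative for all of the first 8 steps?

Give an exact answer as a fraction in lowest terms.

Answer: 35/128

Derivation:
Let f(t,s) = #length-t paths at position s with S_1..S_t all ≥ 0.
f(t,s) = f(t-1,s-1) + f(t-1,s+1) for s ≥ 0; f(t,s) = 0 for s < 0.
t=0: f(0,0)=1
t=1: f(1,1)=1
t=2: f(2,0)=1 f(2,2)=1
t=3: f(3,1)=2 f(3,3)=1
t=4: f(4,0)=2 f(4,2)=3 f(4,4)=1
t=5: f(5,1)=5 f(5,3)=4 f(5,5)=1
t=6: f(6,0)=5 f(6,2)=9 f(6,4)=5 f(6,6)=1
t=7: f(7,1)=14 f(7,3)=14 f(7,5)=6 f(7,7)=1
t=8: f(8,0)=14 f(8,2)=28 f(8,4)=20 f(8,6)=7 f(8,8)=1
Σ_s f(8,s) = 70
P = 70/256 = 35/128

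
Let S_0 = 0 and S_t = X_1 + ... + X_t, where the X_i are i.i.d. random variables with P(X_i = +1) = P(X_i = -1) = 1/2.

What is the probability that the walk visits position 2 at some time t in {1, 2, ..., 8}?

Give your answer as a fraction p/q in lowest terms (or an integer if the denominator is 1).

Count via complement. Let g(t,s) = #length-t paths at position s with S_1..S_t all ≠ 2.
g(t,s) = g(t-1,s-1) + g(t-1,s+1) for s ≠ 2; g(t,2) = 0.
t=0: g(0,0)=1
t=1: g(1,-1)=1 g(1,1)=1
t=2: g(2,-2)=1 g(2,0)=2
t=3: g(3,-3)=1 g(3,-1)=3 g(3,1)=2
t=4: g(4,-4)=1 g(4,-2)=4 g(4,0)=5
t=5: g(5,-5)=1 g(5,-3)=5 g(5,-1)=9 g(5,1)=5
t=6: g(6,-6)=1 g(6,-4)=6 g(6,-2)=14 g(6,0)=14
t=7: g(7,-7)=1 g(7,-5)=7 g(7,-3)=20 g(7,-1)=28 g(7,1)=14
t=8: g(8,-8)=1 g(8,-6)=8 g(8,-4)=27 g(8,-2)=48 g(8,0)=42
Paths never hitting 2: Σ_s g(8,s) = 126
Paths hitting 2: 2^8 - 126 = 130
P = 130/256 = 65/128

Answer: 65/128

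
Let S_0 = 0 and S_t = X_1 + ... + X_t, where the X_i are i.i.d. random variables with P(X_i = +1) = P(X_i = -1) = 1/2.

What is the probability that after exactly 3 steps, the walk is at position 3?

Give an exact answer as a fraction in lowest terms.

To reach position 3 after 3 steps: need 3 steps of +1 and 0 of -1.
Favorable paths: C(3,3) = 1
Total paths: 2^3 = 8
P = 1/8 = 1/8

Answer: 1/8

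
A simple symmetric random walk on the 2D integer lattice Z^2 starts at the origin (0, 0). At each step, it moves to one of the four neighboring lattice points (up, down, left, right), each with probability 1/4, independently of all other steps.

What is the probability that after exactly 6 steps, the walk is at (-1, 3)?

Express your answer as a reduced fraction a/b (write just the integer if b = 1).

Let h be the number of horizontal steps (so 6-h are vertical). To end at (-1,3) need (h-1)/2 right-steps and ((6-h)+3)/2 up-steps.
Sum over h with 1 ≤ h ≤ 3, h ≡ 1 (mod 2), 6-h ≡ 1 (mod 2):
h=1: C(6,1)·C(1,0)·C(5,4) = 6·1·5 = 30
h=3: C(6,3)·C(3,1)·C(3,3) = 20·3·1 = 60
Total favorable: 90
Total paths: 4^6 = 4096
P = 90/4096 = 45/2048

Answer: 45/2048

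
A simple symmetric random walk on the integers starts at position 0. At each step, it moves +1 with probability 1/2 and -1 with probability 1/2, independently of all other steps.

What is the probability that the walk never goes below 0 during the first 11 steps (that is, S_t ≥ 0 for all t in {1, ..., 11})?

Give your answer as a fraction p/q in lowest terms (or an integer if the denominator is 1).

Answer: 231/1024

Derivation:
Let f(t,s) = #length-t paths at position s with S_1..S_t all ≥ 0.
f(t,s) = f(t-1,s-1) + f(t-1,s+1) for s ≥ 0; f(t,s) = 0 for s < 0.
t=0: f(0,0)=1
t=1: f(1,1)=1
t=2: f(2,0)=1 f(2,2)=1
t=3: f(3,1)=2 f(3,3)=1
t=4: f(4,0)=2 f(4,2)=3 f(4,4)=1
t=5: f(5,1)=5 f(5,3)=4 f(5,5)=1
t=6: f(6,0)=5 f(6,2)=9 f(6,4)=5 f(6,6)=1
t=7: f(7,1)=14 f(7,3)=14 f(7,5)=6 f(7,7)=1
t=8: f(8,0)=14 f(8,2)=28 f(8,4)=20 f(8,6)=7 f(8,8)=1
t=9: f(9,1)=42 f(9,3)=48 f(9,5)=27 f(9,7)=8 f(9,9)=1
t=10: f(10,0)=42 f(10,2)=90 f(10,4)=75 f(10,6)=35 f(10,8)=9 f(10,10)=1
t=11: f(11,1)=132 f(11,3)=165 f(11,5)=110 f(11,7)=44 f(11,9)=10 f(11,11)=1
Σ_s f(11,s) = 462
P = 462/2048 = 231/1024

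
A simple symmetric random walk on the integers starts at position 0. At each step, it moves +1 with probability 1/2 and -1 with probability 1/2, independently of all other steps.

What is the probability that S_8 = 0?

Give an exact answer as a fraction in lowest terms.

Answer: 35/128

Derivation:
To return to 0 after 8 steps: need exactly 4 steps of +1 and 4 of -1.
Favorable paths: C(8,4) = 70
Total paths: 2^8 = 256
P = 70/256 = 35/128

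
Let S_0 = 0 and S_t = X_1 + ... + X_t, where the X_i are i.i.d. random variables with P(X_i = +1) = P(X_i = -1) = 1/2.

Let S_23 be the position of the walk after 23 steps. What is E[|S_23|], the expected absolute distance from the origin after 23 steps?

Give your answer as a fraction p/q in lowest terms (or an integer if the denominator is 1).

Answer: 2028117/524288

Derivation:
S_23 takes values m ≡ 1 (mod 2) with |m| ≤ 23; P(S_23=m) = C(23,(23+m)/2)/2^23.
Total paths: 2^23 = 8388608
Distribution: P(S=-23)=1/8388608, P(S=-21)=23/8388608, P(S=-19)=253/8388608, P(S=-17)=1771/8388608, P(S=-15)=8855/8388608, P(S=-13)=33649/8388608, P(S=-11)=100947/8388608, P(S=-9)=245157/8388608, P(S=-7)=490314/8388608, P(S=-5)=817190/8388608, P(S=-3)=1144066/8388608, P(S=-1)=1352078/8388608, P(S=1)=1352078/8388608, P(S=3)=1144066/8388608, P(S=5)=817190/8388608, P(S=7)=490314/8388608, P(S=9)=245157/8388608, P(S=11)=100947/8388608, P(S=13)=33649/8388608, P(S=15)=8855/8388608, P(S=17)=1771/8388608, P(S=19)=253/8388608, P(S=21)=23/8388608, P(S=23)=1/8388608
E[|S_23|] = Σ_m |m|·P(S_23=m) = 32449872/8388608 = 2028117/524288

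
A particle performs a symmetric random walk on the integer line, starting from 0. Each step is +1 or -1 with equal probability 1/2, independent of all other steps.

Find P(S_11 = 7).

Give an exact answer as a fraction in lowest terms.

To reach position 7 after 11 steps: need 9 steps of +1 and 2 of -1.
Favorable paths: C(11,9) = 55
Total paths: 2^11 = 2048
P = 55/2048 = 55/2048

Answer: 55/2048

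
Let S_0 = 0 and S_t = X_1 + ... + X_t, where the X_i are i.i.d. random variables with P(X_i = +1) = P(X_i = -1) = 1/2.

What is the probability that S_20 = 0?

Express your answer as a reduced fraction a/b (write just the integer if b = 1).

Answer: 46189/262144

Derivation:
To return to 0 after 20 steps: need exactly 10 steps of +1 and 10 of -1.
Favorable paths: C(20,10) = 184756
Total paths: 2^20 = 1048576
P = 184756/1048576 = 46189/262144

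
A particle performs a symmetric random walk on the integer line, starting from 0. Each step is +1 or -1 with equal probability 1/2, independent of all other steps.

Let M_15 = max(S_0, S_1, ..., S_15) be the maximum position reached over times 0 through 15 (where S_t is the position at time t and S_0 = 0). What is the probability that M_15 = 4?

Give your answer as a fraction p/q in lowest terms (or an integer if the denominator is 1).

Answer: 3003/32768

Derivation:
Let M_15 = max(S_0,...,S_15). Use the reflection principle: for j ≥ 1, #{paths with M_15 ≥ j} = #{S_15 ≥ j} + #{S_15 ≥ j+1}.
By reflection, #{M_15 ≥ 4} = #{S_15 ≥ 4} + #{S_15 ≥ 5} = 4944 + 4944 = 9888.
#{M_15 ≥ 5} = #{S_15 ≥ 5} + #{S_15 ≥ 6} = 4944 + 1941 = 6885.
#{M_15 = 4} = 9888 - 6885 = 3003.
P(M_15 = 4) = 3003/32768 = 3003/32768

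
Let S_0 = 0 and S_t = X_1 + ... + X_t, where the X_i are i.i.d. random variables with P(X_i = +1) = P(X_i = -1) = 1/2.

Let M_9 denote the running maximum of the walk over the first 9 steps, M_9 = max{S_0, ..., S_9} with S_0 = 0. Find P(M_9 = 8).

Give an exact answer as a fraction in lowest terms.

Let M_9 = max(S_0,...,S_9). Use the reflection principle: for j ≥ 1, #{paths with M_9 ≥ j} = #{S_9 ≥ j} + #{S_9 ≥ j+1}.
By reflection, #{M_9 ≥ 8} = #{S_9 ≥ 8} + #{S_9 ≥ 9} = 1 + 1 = 2.
#{M_9 ≥ 9} = #{S_9 ≥ 9} + #{S_9 ≥ 10} = 1 + 0 = 1.
#{M_9 = 8} = 2 - 1 = 1.
P(M_9 = 8) = 1/512 = 1/512

Answer: 1/512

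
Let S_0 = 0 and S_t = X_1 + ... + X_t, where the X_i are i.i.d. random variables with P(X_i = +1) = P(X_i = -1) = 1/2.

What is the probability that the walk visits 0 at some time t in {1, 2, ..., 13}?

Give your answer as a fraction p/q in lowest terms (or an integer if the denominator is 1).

Count via complement. Let g(t,s) = #length-t paths at position s with S_1..S_t all ≠ 0.
g(t,s) = g(t-1,s-1) + g(t-1,s+1) for s ≠ 0; g(t,0) = 0.
t=0: g(0,0)=1
t=1: g(1,-1)=1 g(1,1)=1
t=2: g(2,-2)=1 g(2,2)=1
t=3: g(3,-3)=1 g(3,-1)=1 g(3,1)=1 g(3,3)=1
t=4: g(4,-4)=1 g(4,-2)=2 g(4,2)=2 g(4,4)=1
t=5: g(5,-5)=1 g(5,-3)=3 g(5,-1)=2 g(5,1)=2 g(5,3)=3 g(5,5)=1
t=6: g(6,-6)=1 g(6,-4)=4 g(6,-2)=5 g(6,2)=5 g(6,4)=4 g(6,6)=1
t=7: g(7,-7)=1 g(7,-5)=5 g(7,-3)=9 g(7,-1)=5 g(7,1)=5 g(7,3)=9 g(7,5)=5 g(7,7)=1
t=8: g(8,-8)=1 g(8,-6)=6 g(8,-4)=14 g(8,-2)=14 g(8,2)=14 g(8,4)=14 g(8,6)=6 g(8,8)=1
t=9: g(9,-9)=1 g(9,-7)=7 g(9,-5)=20 g(9,-3)=28 g(9,-1)=14 g(9,1)=14 g(9,3)=28 g(9,5)=20 g(9,7)=7 g(9,9)=1
t=10: g(10,-10)=1 g(10,-8)=8 g(10,-6)=27 g(10,-4)=48 g(10,-2)=42 g(10,2)=42 g(10,4)=48 g(10,6)=27 g(10,8)=8 g(10,10)=1
t=11: g(11,-11)=1 g(11,-9)=9 g(11,-7)=35 g(11,-5)=75 g(11,-3)=90 g(11,-1)=42 g(11,1)=42 g(11,3)=90 g(11,5)=75 g(11,7)=35 g(11,9)=9 g(11,11)=1
t=12: g(12,-12)=1 g(12,-10)=10 g(12,-8)=44 g(12,-6)=110 g(12,-4)=165 g(12,-2)=132 g(12,2)=132 g(12,4)=165 g(12,6)=110 g(12,8)=44 g(12,10)=10 g(12,12)=1
t=13: g(13,-13)=1 g(13,-11)=11 g(13,-9)=54 g(13,-7)=154 g(13,-5)=275 g(13,-3)=297 g(13,-1)=132 g(13,1)=132 g(13,3)=297 g(13,5)=275 g(13,7)=154 g(13,9)=54 g(13,11)=11 g(13,13)=1
Paths never hitting 0: Σ_s g(13,s) = 1848
Paths hitting 0: 2^13 - 1848 = 6344
P = 6344/8192 = 793/1024

Answer: 793/1024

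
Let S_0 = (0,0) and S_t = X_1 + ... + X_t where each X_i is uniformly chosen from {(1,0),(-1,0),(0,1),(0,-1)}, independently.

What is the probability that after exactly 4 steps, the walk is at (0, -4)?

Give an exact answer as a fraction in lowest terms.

Answer: 1/256

Derivation:
Let h be the number of horizontal steps (so 4-h are vertical). To end at (0,-4) need (h+0)/2 right-steps and ((4-h)-4)/2 up-steps.
Sum over h with 0 ≤ h ≤ 0, h ≡ 0 (mod 2), 4-h ≡ 0 (mod 2):
h=0: C(4,0)·C(0,0)·C(4,0) = 1·1·1 = 1
Total favorable: 1
Total paths: 4^4 = 256
P = 1/256 = 1/256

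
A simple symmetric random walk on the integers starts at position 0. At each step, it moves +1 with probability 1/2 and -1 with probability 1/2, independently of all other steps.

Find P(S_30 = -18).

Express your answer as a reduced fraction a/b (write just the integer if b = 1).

Answer: 593775/1073741824

Derivation:
To reach position -18 after 30 steps: need 6 steps of +1 and 24 of -1.
Favorable paths: C(30,6) = 593775
Total paths: 2^30 = 1073741824
P = 593775/1073741824 = 593775/1073741824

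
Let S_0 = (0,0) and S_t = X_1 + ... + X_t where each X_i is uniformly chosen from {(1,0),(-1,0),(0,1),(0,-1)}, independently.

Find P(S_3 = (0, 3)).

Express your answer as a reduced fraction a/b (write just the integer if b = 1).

Answer: 1/64

Derivation:
Let h be the number of horizontal steps (so 3-h are vertical). To end at (0,3) need (h+0)/2 right-steps and ((3-h)+3)/2 up-steps.
Sum over h with 0 ≤ h ≤ 0, h ≡ 0 (mod 2), 3-h ≡ 1 (mod 2):
h=0: C(3,0)·C(0,0)·C(3,3) = 1·1·1 = 1
Total favorable: 1
Total paths: 4^3 = 64
P = 1/64 = 1/64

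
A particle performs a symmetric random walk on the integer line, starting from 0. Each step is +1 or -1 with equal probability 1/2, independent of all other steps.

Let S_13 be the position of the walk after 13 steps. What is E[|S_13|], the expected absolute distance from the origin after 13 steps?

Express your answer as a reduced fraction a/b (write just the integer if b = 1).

Answer: 3003/1024

Derivation:
S_13 takes values m ≡ 1 (mod 2) with |m| ≤ 13; P(S_13=m) = C(13,(13+m)/2)/2^13.
Total paths: 2^13 = 8192
Distribution: P(S=-13)=1/8192, P(S=-11)=13/8192, P(S=-9)=78/8192, P(S=-7)=286/8192, P(S=-5)=715/8192, P(S=-3)=1287/8192, P(S=-1)=1716/8192, P(S=1)=1716/8192, P(S=3)=1287/8192, P(S=5)=715/8192, P(S=7)=286/8192, P(S=9)=78/8192, P(S=11)=13/8192, P(S=13)=1/8192
E[|S_13|] = Σ_m |m|·P(S_13=m) = 24024/8192 = 3003/1024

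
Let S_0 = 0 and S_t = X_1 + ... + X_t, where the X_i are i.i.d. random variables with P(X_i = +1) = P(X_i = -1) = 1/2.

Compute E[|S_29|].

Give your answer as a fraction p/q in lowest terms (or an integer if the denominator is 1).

Answer: 145422675/33554432

Derivation:
S_29 takes values m ≡ 1 (mod 2) with |m| ≤ 29; P(S_29=m) = C(29,(29+m)/2)/2^29.
Total paths: 2^29 = 536870912
Distribution: P(S=-29)=1/536870912, P(S=-27)=29/536870912, P(S=-25)=406/536870912, P(S=-23)=3654/536870912, P(S=-21)=23751/536870912, P(S=-19)=118755/536870912, P(S=-17)=475020/536870912, P(S=-15)=1560780/536870912, P(S=-13)=4292145/536870912, P(S=-11)=10015005/536870912, P(S=-9)=20030010/536870912, P(S=-7)=34597290/536870912, P(S=-5)=51895935/536870912, P(S=-3)=67863915/536870912, P(S=-1)=77558760/536870912, P(S=1)=77558760/536870912, P(S=3)=67863915/536870912, P(S=5)=51895935/536870912, P(S=7)=34597290/536870912, P(S=9)=20030010/536870912, P(S=11)=10015005/536870912, P(S=13)=4292145/536870912, P(S=15)=1560780/536870912, P(S=17)=475020/536870912, P(S=19)=118755/536870912, P(S=21)=23751/536870912, P(S=23)=3654/536870912, P(S=25)=406/536870912, P(S=27)=29/536870912, P(S=29)=1/536870912
E[|S_29|] = Σ_m |m|·P(S_29=m) = 2326762800/536870912 = 145422675/33554432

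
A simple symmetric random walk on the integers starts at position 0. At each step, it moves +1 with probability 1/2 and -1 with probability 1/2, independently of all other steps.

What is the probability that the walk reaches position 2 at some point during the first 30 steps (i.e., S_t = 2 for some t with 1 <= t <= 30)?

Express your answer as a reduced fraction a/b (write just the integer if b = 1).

Count via complement. Let g(t,s) = #length-t paths at position s with S_1..S_t all ≠ 2.
g(t,s) = g(t-1,s-1) + g(t-1,s+1) for s ≠ 2; g(t,2) = 0.
t=0: g(0,0)=1
t=1: g(1,-1)=1 g(1,1)=1
t=2: g(2,-2)=1 g(2,0)=2
t=3: g(3,-3)=1 g(3,-1)=3 g(3,1)=2
t=4: g(4,-4)=1 g(4,-2)=4 g(4,0)=5
t=5: g(5,-5)=1 g(5,-3)=5 g(5,-1)=9 g(5,1)=5
t=6: g(6,-6)=1 g(6,-4)=6 g(6,-2)=14 g(6,0)=14
t=7: g(7,-7)=1 g(7,-5)=7 g(7,-3)=20 g(7,-1)=28 g(7,1)=14
t=8: g(8,-8)=1 g(8,-6)=8 g(8,-4)=27 g(8,-2)=48 g(8,0)=42
t=9: g(9,-9)=1 g(9,-7)=9 g(9,-5)=35 g(9,-3)=75 g(9,-1)=90 g(9,1)=42
t=10: g(10,-10)=1 g(10,-8)=10 g(10,-6)=44 g(10,-4)=110 g(10,-2)=165 g(10,0)=132
t=11: g(11,-11)=1 g(11,-9)=11 g(11,-7)=54 g(11,-5)=154 g(11,-3)=275 g(11,-1)=297 g(11,1)=132
t=12: g(12,-12)=1 g(12,-10)=12 g(12,-8)=65 g(12,-6)=208 g(12,-4)=429 g(12,-2)=572 g(12,0)=429
t=13: g(13,-13)=1 g(13,-11)=13 g(13,-9)=77 g(13,-7)=273 g(13,-5)=637 g(13,-3)=1001 g(13,-1)=1001 g(13,1)=429
t=14: g(14,-14)=1 g(14,-12)=14 g(14,-10)=90 g(14,-8)=350 g(14,-6)=910 g(14,-4)=1638 g(14,-2)=2002 g(14,0)=1430
t=15: g(15,-15)=1 g(15,-13)=15 g(15,-11)=104 g(15,-9)=440 g(15,-7)=1260 g(15,-5)=2548 g(15,-3)=3640 g(15,-1)=3432 g(15,1)=1430
t=16: g(16,-16)=1 g(16,-14)=16 g(16,-12)=119 g(16,-10)=544 g(16,-8)=1700 g(16,-6)=3808 g(16,-4)=6188 g(16,-2)=7072 g(16,0)=4862
t=17: g(17,-17)=1 g(17,-15)=17 g(17,-13)=135 g(17,-11)=663 g(17,-9)=2244 g(17,-7)=5508 g(17,-5)=9996 g(17,-3)=13260 g(17,-1)=11934 g(17,1)=4862
t=18: g(18,-18)=1 g(18,-16)=18 g(18,-14)=152 g(18,-12)=798 g(18,-10)=2907 g(18,-8)=7752 g(18,-6)=15504 g(18,-4)=23256 g(18,-2)=25194 g(18,0)=16796
t=19: g(19,-19)=1 g(19,-17)=19 g(19,-15)=170 g(19,-13)=950 g(19,-11)=3705 g(19,-9)=10659 g(19,-7)=23256 g(19,-5)=38760 g(19,-3)=48450 g(19,-1)=41990 g(19,1)=16796
t=20: g(20,-20)=1 g(20,-18)=20 g(20,-16)=189 g(20,-14)=1120 g(20,-12)=4655 g(20,-10)=14364 g(20,-8)=33915 g(20,-6)=62016 g(20,-4)=87210 g(20,-2)=90440 g(20,0)=58786
t=21: g(21,-21)=1 g(21,-19)=21 g(21,-17)=209 g(21,-15)=1309 g(21,-13)=5775 g(21,-11)=19019 g(21,-9)=48279 g(21,-7)=95931 g(21,-5)=149226 g(21,-3)=177650 g(21,-1)=149226 g(21,1)=58786
t=22: g(22,-22)=1 g(22,-20)=22 g(22,-18)=230 g(22,-16)=1518 g(22,-14)=7084 g(22,-12)=24794 g(22,-10)=67298 g(22,-8)=144210 g(22,-6)=245157 g(22,-4)=326876 g(22,-2)=326876 g(22,0)=208012
t=23: g(23,-23)=1 g(23,-21)=23 g(23,-19)=252 g(23,-17)=1748 g(23,-15)=8602 g(23,-13)=31878 g(23,-11)=92092 g(23,-9)=211508 g(23,-7)=389367 g(23,-5)=572033 g(23,-3)=653752 g(23,-1)=534888 g(23,1)=208012
t=24: g(24,-24)=1 g(24,-22)=24 g(24,-20)=275 g(24,-18)=2000 g(24,-16)=10350 g(24,-14)=40480 g(24,-12)=123970 g(24,-10)=303600 g(24,-8)=600875 g(24,-6)=961400 g(24,-4)=1225785 g(24,-2)=1188640 g(24,0)=742900
t=25: g(25,-25)=1 g(25,-23)=25 g(25,-21)=299 g(25,-19)=2275 g(25,-17)=12350 g(25,-15)=50830 g(25,-13)=164450 g(25,-11)=427570 g(25,-9)=904475 g(25,-7)=1562275 g(25,-5)=2187185 g(25,-3)=2414425 g(25,-1)=1931540 g(25,1)=742900
t=26: g(26,-26)=1 g(26,-24)=26 g(26,-22)=324 g(26,-20)=2574 g(26,-18)=14625 g(26,-16)=63180 g(26,-14)=215280 g(26,-12)=592020 g(26,-10)=1332045 g(26,-8)=2466750 g(26,-6)=3749460 g(26,-4)=4601610 g(26,-2)=4345965 g(26,0)=2674440
t=27: g(27,-27)=1 g(27,-25)=27 g(27,-23)=350 g(27,-21)=2898 g(27,-19)=17199 g(27,-17)=77805 g(27,-15)=278460 g(27,-13)=807300 g(27,-11)=1924065 g(27,-9)=3798795 g(27,-7)=6216210 g(27,-5)=8351070 g(27,-3)=8947575 g(27,-1)=7020405 g(27,1)=2674440
t=28: g(28,-28)=1 g(28,-26)=28 g(28,-24)=377 g(28,-22)=3248 g(28,-20)=20097 g(28,-18)=95004 g(28,-16)=356265 g(28,-14)=1085760 g(28,-12)=2731365 g(28,-10)=5722860 g(28,-8)=10015005 g(28,-6)=14567280 g(28,-4)=17298645 g(28,-2)=15967980 g(28,0)=9694845
t=29: g(29,-29)=1 g(29,-27)=29 g(29,-25)=405 g(29,-23)=3625 g(29,-21)=23345 g(29,-19)=115101 g(29,-17)=451269 g(29,-15)=1442025 g(29,-13)=3817125 g(29,-11)=8454225 g(29,-9)=15737865 g(29,-7)=24582285 g(29,-5)=31865925 g(29,-3)=33266625 g(29,-1)=25662825 g(29,1)=9694845
t=30: g(30,-30)=1 g(30,-28)=30 g(30,-26)=434 g(30,-24)=4030 g(30,-22)=26970 g(30,-20)=138446 g(30,-18)=566370 g(30,-16)=1893294 g(30,-14)=5259150 g(30,-12)=12271350 g(30,-10)=24192090 g(30,-8)=40320150 g(30,-6)=56448210 g(30,-4)=65132550 g(30,-2)=58929450 g(30,0)=35357670
Paths never hitting 2: Σ_s g(30,s) = 300540195
Paths hitting 2: 2^30 - 300540195 = 773201629
P = 773201629/1073741824 = 773201629/1073741824

Answer: 773201629/1073741824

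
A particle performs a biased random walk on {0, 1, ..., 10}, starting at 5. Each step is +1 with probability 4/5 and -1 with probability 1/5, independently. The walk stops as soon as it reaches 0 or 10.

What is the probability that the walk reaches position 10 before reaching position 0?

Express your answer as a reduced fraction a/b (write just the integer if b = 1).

Biased walk: p = 4/5, q = 1/5, r = q/p = 1/4
Gambler's ruin: P(hit 10 before 0 | start at 5) = (1 - r^a)/(1 - r^N)
r^5 = 1/1024; r^10 = 1/1048576
P = (1 - 1/1024) / (1 - 1/1048576) = 1023/1024 / 1048575/1048576 = 1024/1025

Answer: 1024/1025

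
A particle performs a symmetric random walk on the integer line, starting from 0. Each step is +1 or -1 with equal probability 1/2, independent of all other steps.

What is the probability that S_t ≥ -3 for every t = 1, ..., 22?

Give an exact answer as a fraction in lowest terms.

Let f(t,s) = #length-t paths at position s with S_1..S_t all ≥ -3.
f(t,s) = f(t-1,s-1) + f(t-1,s+1) for s ≥ -3; f(t,s) = 0 for s < -3.
t=0: f(0,0)=1
t=1: f(1,-1)=1 f(1,1)=1
t=2: f(2,-2)=1 f(2,0)=2 f(2,2)=1
t=3: f(3,-3)=1 f(3,-1)=3 f(3,1)=3 f(3,3)=1
t=4: f(4,-2)=4 f(4,0)=6 f(4,2)=4 f(4,4)=1
t=5: f(5,-3)=4 f(5,-1)=10 f(5,1)=10 f(5,3)=5 f(5,5)=1
t=6: f(6,-2)=14 f(6,0)=20 f(6,2)=15 f(6,4)=6 f(6,6)=1
t=7: f(7,-3)=14 f(7,-1)=34 f(7,1)=35 f(7,3)=21 f(7,5)=7 f(7,7)=1
t=8: f(8,-2)=48 f(8,0)=69 f(8,2)=56 f(8,4)=28 f(8,6)=8 f(8,8)=1
t=9: f(9,-3)=48 f(9,-1)=117 f(9,1)=125 f(9,3)=84 f(9,5)=36 f(9,7)=9 f(9,9)=1
t=10: f(10,-2)=165 f(10,0)=242 f(10,2)=209 f(10,4)=120 f(10,6)=45 f(10,8)=10 f(10,10)=1
t=11: f(11,-3)=165 f(11,-1)=407 f(11,1)=451 f(11,3)=329 f(11,5)=165 f(11,7)=55 f(11,9)=11 f(11,11)=1
t=12: f(12,-2)=572 f(12,0)=858 f(12,2)=780 f(12,4)=494 f(12,6)=220 f(12,8)=66 f(12,10)=12 f(12,12)=1
t=13: f(13,-3)=572 f(13,-1)=1430 f(13,1)=1638 f(13,3)=1274 f(13,5)=714 f(13,7)=286 f(13,9)=78 f(13,11)=13 f(13,13)=1
t=14: f(14,-2)=2002 f(14,0)=3068 f(14,2)=2912 f(14,4)=1988 f(14,6)=1000 f(14,8)=364 f(14,10)=91 f(14,12)=14 f(14,14)=1
t=15: f(15,-3)=2002 f(15,-1)=5070 f(15,1)=5980 f(15,3)=4900 f(15,5)=2988 f(15,7)=1364 f(15,9)=455 f(15,11)=105 f(15,13)=15 f(15,15)=1
t=16: f(16,-2)=7072 f(16,0)=11050 f(16,2)=10880 f(16,4)=7888 f(16,6)=4352 f(16,8)=1819 f(16,10)=560 f(16,12)=120 f(16,14)=16 f(16,16)=1
t=17: f(17,-3)=7072 f(17,-1)=18122 f(17,1)=21930 f(17,3)=18768 f(17,5)=12240 f(17,7)=6171 f(17,9)=2379 f(17,11)=680 f(17,13)=136 f(17,15)=17 f(17,17)=1
t=18: f(18,-2)=25194 f(18,0)=40052 f(18,2)=40698 f(18,4)=31008 f(18,6)=18411 f(18,8)=8550 f(18,10)=3059 f(18,12)=816 f(18,14)=153 f(18,16)=18 f(18,18)=1
t=19: f(19,-3)=25194 f(19,-1)=65246 f(19,1)=80750 f(19,3)=71706 f(19,5)=49419 f(19,7)=26961 f(19,9)=11609 f(19,11)=3875 f(19,13)=969 f(19,15)=171 f(19,17)=19 f(19,19)=1
t=20: f(20,-2)=90440 f(20,0)=145996 f(20,2)=152456 f(20,4)=121125 f(20,6)=76380 f(20,8)=38570 f(20,10)=15484 f(20,12)=4844 f(20,14)=1140 f(20,16)=190 f(20,18)=20 f(20,20)=1
t=21: f(21,-3)=90440 f(21,-1)=236436 f(21,1)=298452 f(21,3)=273581 f(21,5)=197505 f(21,7)=114950 f(21,9)=54054 f(21,11)=20328 f(21,13)=5984 f(21,15)=1330 f(21,17)=210 f(21,19)=21 f(21,21)=1
t=22: f(22,-2)=326876 f(22,0)=534888 f(22,2)=572033 f(22,4)=471086 f(22,6)=312455 f(22,8)=169004 f(22,10)=74382 f(22,12)=26312 f(22,14)=7314 f(22,16)=1540 f(22,18)=231 f(22,20)=22 f(22,22)=1
Σ_s f(22,s) = 2496144
P = 2496144/4194304 = 156009/262144

Answer: 156009/262144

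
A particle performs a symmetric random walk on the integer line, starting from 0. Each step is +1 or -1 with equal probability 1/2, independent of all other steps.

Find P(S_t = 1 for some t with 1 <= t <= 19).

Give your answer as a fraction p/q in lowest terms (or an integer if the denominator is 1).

Count via complement. Let g(t,s) = #length-t paths at position s with S_1..S_t all ≠ 1.
g(t,s) = g(t-1,s-1) + g(t-1,s+1) for s ≠ 1; g(t,1) = 0.
t=0: g(0,0)=1
t=1: g(1,-1)=1
t=2: g(2,-2)=1 g(2,0)=1
t=3: g(3,-3)=1 g(3,-1)=2
t=4: g(4,-4)=1 g(4,-2)=3 g(4,0)=2
t=5: g(5,-5)=1 g(5,-3)=4 g(5,-1)=5
t=6: g(6,-6)=1 g(6,-4)=5 g(6,-2)=9 g(6,0)=5
t=7: g(7,-7)=1 g(7,-5)=6 g(7,-3)=14 g(7,-1)=14
t=8: g(8,-8)=1 g(8,-6)=7 g(8,-4)=20 g(8,-2)=28 g(8,0)=14
t=9: g(9,-9)=1 g(9,-7)=8 g(9,-5)=27 g(9,-3)=48 g(9,-1)=42
t=10: g(10,-10)=1 g(10,-8)=9 g(10,-6)=35 g(10,-4)=75 g(10,-2)=90 g(10,0)=42
t=11: g(11,-11)=1 g(11,-9)=10 g(11,-7)=44 g(11,-5)=110 g(11,-3)=165 g(11,-1)=132
t=12: g(12,-12)=1 g(12,-10)=11 g(12,-8)=54 g(12,-6)=154 g(12,-4)=275 g(12,-2)=297 g(12,0)=132
t=13: g(13,-13)=1 g(13,-11)=12 g(13,-9)=65 g(13,-7)=208 g(13,-5)=429 g(13,-3)=572 g(13,-1)=429
t=14: g(14,-14)=1 g(14,-12)=13 g(14,-10)=77 g(14,-8)=273 g(14,-6)=637 g(14,-4)=1001 g(14,-2)=1001 g(14,0)=429
t=15: g(15,-15)=1 g(15,-13)=14 g(15,-11)=90 g(15,-9)=350 g(15,-7)=910 g(15,-5)=1638 g(15,-3)=2002 g(15,-1)=1430
t=16: g(16,-16)=1 g(16,-14)=15 g(16,-12)=104 g(16,-10)=440 g(16,-8)=1260 g(16,-6)=2548 g(16,-4)=3640 g(16,-2)=3432 g(16,0)=1430
t=17: g(17,-17)=1 g(17,-15)=16 g(17,-13)=119 g(17,-11)=544 g(17,-9)=1700 g(17,-7)=3808 g(17,-5)=6188 g(17,-3)=7072 g(17,-1)=4862
t=18: g(18,-18)=1 g(18,-16)=17 g(18,-14)=135 g(18,-12)=663 g(18,-10)=2244 g(18,-8)=5508 g(18,-6)=9996 g(18,-4)=13260 g(18,-2)=11934 g(18,0)=4862
t=19: g(19,-19)=1 g(19,-17)=18 g(19,-15)=152 g(19,-13)=798 g(19,-11)=2907 g(19,-9)=7752 g(19,-7)=15504 g(19,-5)=23256 g(19,-3)=25194 g(19,-1)=16796
Paths never hitting 1: Σ_s g(19,s) = 92378
Paths hitting 1: 2^19 - 92378 = 431910
P = 431910/524288 = 215955/262144

Answer: 215955/262144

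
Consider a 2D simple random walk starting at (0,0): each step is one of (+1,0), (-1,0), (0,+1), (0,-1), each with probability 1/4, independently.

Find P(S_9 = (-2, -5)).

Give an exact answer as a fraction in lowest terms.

Let h be the number of horizontal steps (so 9-h are vertical). To end at (-2,-5) need (h-2)/2 right-steps and ((9-h)-5)/2 up-steps.
Sum over h with 2 ≤ h ≤ 4, h ≡ 0 (mod 2), 9-h ≡ 1 (mod 2):
h=2: C(9,2)·C(2,0)·C(7,1) = 36·1·7 = 252
h=4: C(9,4)·C(4,1)·C(5,0) = 126·4·1 = 504
Total favorable: 756
Total paths: 4^9 = 262144
P = 756/262144 = 189/65536

Answer: 189/65536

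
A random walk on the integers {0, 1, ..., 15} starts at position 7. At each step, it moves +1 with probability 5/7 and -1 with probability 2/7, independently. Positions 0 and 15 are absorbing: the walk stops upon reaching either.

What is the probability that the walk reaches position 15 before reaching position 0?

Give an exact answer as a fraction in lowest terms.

Answer: 10155859375/10172515119

Derivation:
Biased walk: p = 5/7, q = 2/7, r = q/p = 2/5
Gambler's ruin: P(hit 15 before 0 | start at 7) = (1 - r^a)/(1 - r^N)
r^7 = 128/78125; r^15 = 32768/30517578125
P = (1 - 128/78125) / (1 - 32768/30517578125) = 77997/78125 / 30517545357/30517578125 = 10155859375/10172515119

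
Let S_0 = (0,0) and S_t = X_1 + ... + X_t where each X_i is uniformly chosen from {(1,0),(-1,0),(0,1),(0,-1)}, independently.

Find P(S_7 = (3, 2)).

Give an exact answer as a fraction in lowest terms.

Let h be the number of horizontal steps (so 7-h are vertical). To end at (3,2) need (h+3)/2 right-steps and ((7-h)+2)/2 up-steps.
Sum over h with 3 ≤ h ≤ 5, h ≡ 1 (mod 2), 7-h ≡ 0 (mod 2):
h=3: C(7,3)·C(3,3)·C(4,3) = 35·1·4 = 140
h=5: C(7,5)·C(5,4)·C(2,2) = 21·5·1 = 105
Total favorable: 245
Total paths: 4^7 = 16384
P = 245/16384 = 245/16384

Answer: 245/16384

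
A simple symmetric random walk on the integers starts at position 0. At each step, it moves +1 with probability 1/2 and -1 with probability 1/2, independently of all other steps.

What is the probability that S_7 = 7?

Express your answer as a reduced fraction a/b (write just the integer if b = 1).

To reach position 7 after 7 steps: need 7 steps of +1 and 0 of -1.
Favorable paths: C(7,7) = 1
Total paths: 2^7 = 128
P = 1/128 = 1/128

Answer: 1/128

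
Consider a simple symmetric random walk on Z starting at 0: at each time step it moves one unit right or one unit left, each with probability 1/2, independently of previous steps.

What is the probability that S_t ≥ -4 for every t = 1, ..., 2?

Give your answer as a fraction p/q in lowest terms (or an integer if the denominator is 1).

Let f(t,s) = #length-t paths at position s with S_1..S_t all ≥ -4.
f(t,s) = f(t-1,s-1) + f(t-1,s+1) for s ≥ -4; f(t,s) = 0 for s < -4.
t=0: f(0,0)=1
t=1: f(1,-1)=1 f(1,1)=1
t=2: f(2,-2)=1 f(2,0)=2 f(2,2)=1
Σ_s f(2,s) = 4
P = 4/4 = 1

Answer: 1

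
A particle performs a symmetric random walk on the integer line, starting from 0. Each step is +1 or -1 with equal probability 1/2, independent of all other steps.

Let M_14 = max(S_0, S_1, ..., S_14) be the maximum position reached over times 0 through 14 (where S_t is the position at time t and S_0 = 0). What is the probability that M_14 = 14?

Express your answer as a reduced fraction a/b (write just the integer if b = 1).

Let M_14 = max(S_0,...,S_14). Use the reflection principle: for j ≥ 1, #{paths with M_14 ≥ j} = #{S_14 ≥ j} + #{S_14 ≥ j+1}.
By reflection, #{M_14 ≥ 14} = #{S_14 ≥ 14} + #{S_14 ≥ 15} = 1 + 0 = 1.
#{M_14 ≥ 15} = #{S_14 ≥ 15} + #{S_14 ≥ 16} = 0 + 0 = 0.
#{M_14 = 14} = 1 - 0 = 1.
P(M_14 = 14) = 1/16384 = 1/16384

Answer: 1/16384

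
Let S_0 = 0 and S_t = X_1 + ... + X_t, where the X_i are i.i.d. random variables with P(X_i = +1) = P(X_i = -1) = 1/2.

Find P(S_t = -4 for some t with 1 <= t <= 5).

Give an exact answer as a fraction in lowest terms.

Answer: 1/16

Derivation:
Count via complement. Let g(t,s) = #length-t paths at position s with S_1..S_t all ≠ -4.
g(t,s) = g(t-1,s-1) + g(t-1,s+1) for s ≠ -4; g(t,-4) = 0.
t=0: g(0,0)=1
t=1: g(1,-1)=1 g(1,1)=1
t=2: g(2,-2)=1 g(2,0)=2 g(2,2)=1
t=3: g(3,-3)=1 g(3,-1)=3 g(3,1)=3 g(3,3)=1
t=4: g(4,-2)=4 g(4,0)=6 g(4,2)=4 g(4,4)=1
t=5: g(5,-3)=4 g(5,-1)=10 g(5,1)=10 g(5,3)=5 g(5,5)=1
Paths never hitting -4: Σ_s g(5,s) = 30
Paths hitting -4: 2^5 - 30 = 2
P = 2/32 = 1/16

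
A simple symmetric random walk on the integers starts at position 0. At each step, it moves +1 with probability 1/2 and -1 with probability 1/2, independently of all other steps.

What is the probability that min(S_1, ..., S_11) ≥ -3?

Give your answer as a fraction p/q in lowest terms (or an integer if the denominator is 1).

Answer: 99/128

Derivation:
Let f(t,s) = #length-t paths at position s with S_1..S_t all ≥ -3.
f(t,s) = f(t-1,s-1) + f(t-1,s+1) for s ≥ -3; f(t,s) = 0 for s < -3.
t=0: f(0,0)=1
t=1: f(1,-1)=1 f(1,1)=1
t=2: f(2,-2)=1 f(2,0)=2 f(2,2)=1
t=3: f(3,-3)=1 f(3,-1)=3 f(3,1)=3 f(3,3)=1
t=4: f(4,-2)=4 f(4,0)=6 f(4,2)=4 f(4,4)=1
t=5: f(5,-3)=4 f(5,-1)=10 f(5,1)=10 f(5,3)=5 f(5,5)=1
t=6: f(6,-2)=14 f(6,0)=20 f(6,2)=15 f(6,4)=6 f(6,6)=1
t=7: f(7,-3)=14 f(7,-1)=34 f(7,1)=35 f(7,3)=21 f(7,5)=7 f(7,7)=1
t=8: f(8,-2)=48 f(8,0)=69 f(8,2)=56 f(8,4)=28 f(8,6)=8 f(8,8)=1
t=9: f(9,-3)=48 f(9,-1)=117 f(9,1)=125 f(9,3)=84 f(9,5)=36 f(9,7)=9 f(9,9)=1
t=10: f(10,-2)=165 f(10,0)=242 f(10,2)=209 f(10,4)=120 f(10,6)=45 f(10,8)=10 f(10,10)=1
t=11: f(11,-3)=165 f(11,-1)=407 f(11,1)=451 f(11,3)=329 f(11,5)=165 f(11,7)=55 f(11,9)=11 f(11,11)=1
Σ_s f(11,s) = 1584
P = 1584/2048 = 99/128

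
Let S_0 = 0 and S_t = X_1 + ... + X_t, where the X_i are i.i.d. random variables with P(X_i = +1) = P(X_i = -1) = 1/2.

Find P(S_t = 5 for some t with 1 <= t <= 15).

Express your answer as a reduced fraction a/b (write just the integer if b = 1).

Answer: 6885/32768

Derivation:
Count via complement. Let g(t,s) = #length-t paths at position s with S_1..S_t all ≠ 5.
g(t,s) = g(t-1,s-1) + g(t-1,s+1) for s ≠ 5; g(t,5) = 0.
t=0: g(0,0)=1
t=1: g(1,-1)=1 g(1,1)=1
t=2: g(2,-2)=1 g(2,0)=2 g(2,2)=1
t=3: g(3,-3)=1 g(3,-1)=3 g(3,1)=3 g(3,3)=1
t=4: g(4,-4)=1 g(4,-2)=4 g(4,0)=6 g(4,2)=4 g(4,4)=1
t=5: g(5,-5)=1 g(5,-3)=5 g(5,-1)=10 g(5,1)=10 g(5,3)=5
t=6: g(6,-6)=1 g(6,-4)=6 g(6,-2)=15 g(6,0)=20 g(6,2)=15 g(6,4)=5
t=7: g(7,-7)=1 g(7,-5)=7 g(7,-3)=21 g(7,-1)=35 g(7,1)=35 g(7,3)=20
t=8: g(8,-8)=1 g(8,-6)=8 g(8,-4)=28 g(8,-2)=56 g(8,0)=70 g(8,2)=55 g(8,4)=20
t=9: g(9,-9)=1 g(9,-7)=9 g(9,-5)=36 g(9,-3)=84 g(9,-1)=126 g(9,1)=125 g(9,3)=75
t=10: g(10,-10)=1 g(10,-8)=10 g(10,-6)=45 g(10,-4)=120 g(10,-2)=210 g(10,0)=251 g(10,2)=200 g(10,4)=75
t=11: g(11,-11)=1 g(11,-9)=11 g(11,-7)=55 g(11,-5)=165 g(11,-3)=330 g(11,-1)=461 g(11,1)=451 g(11,3)=275
t=12: g(12,-12)=1 g(12,-10)=12 g(12,-8)=66 g(12,-6)=220 g(12,-4)=495 g(12,-2)=791 g(12,0)=912 g(12,2)=726 g(12,4)=275
t=13: g(13,-13)=1 g(13,-11)=13 g(13,-9)=78 g(13,-7)=286 g(13,-5)=715 g(13,-3)=1286 g(13,-1)=1703 g(13,1)=1638 g(13,3)=1001
t=14: g(14,-14)=1 g(14,-12)=14 g(14,-10)=91 g(14,-8)=364 g(14,-6)=1001 g(14,-4)=2001 g(14,-2)=2989 g(14,0)=3341 g(14,2)=2639 g(14,4)=1001
t=15: g(15,-15)=1 g(15,-13)=15 g(15,-11)=105 g(15,-9)=455 g(15,-7)=1365 g(15,-5)=3002 g(15,-3)=4990 g(15,-1)=6330 g(15,1)=5980 g(15,3)=3640
Paths never hitting 5: Σ_s g(15,s) = 25883
Paths hitting 5: 2^15 - 25883 = 6885
P = 6885/32768 = 6885/32768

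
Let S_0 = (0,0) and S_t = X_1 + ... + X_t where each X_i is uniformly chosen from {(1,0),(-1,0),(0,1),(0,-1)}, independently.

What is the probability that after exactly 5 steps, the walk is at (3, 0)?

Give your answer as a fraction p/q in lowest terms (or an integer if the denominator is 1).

Answer: 25/1024

Derivation:
Let h be the number of horizontal steps (so 5-h are vertical). To end at (3,0) need (h+3)/2 right-steps and ((5-h)+0)/2 up-steps.
Sum over h with 3 ≤ h ≤ 5, h ≡ 1 (mod 2), 5-h ≡ 0 (mod 2):
h=3: C(5,3)·C(3,3)·C(2,1) = 10·1·2 = 20
h=5: C(5,5)·C(5,4)·C(0,0) = 1·5·1 = 5
Total favorable: 25
Total paths: 4^5 = 1024
P = 25/1024 = 25/1024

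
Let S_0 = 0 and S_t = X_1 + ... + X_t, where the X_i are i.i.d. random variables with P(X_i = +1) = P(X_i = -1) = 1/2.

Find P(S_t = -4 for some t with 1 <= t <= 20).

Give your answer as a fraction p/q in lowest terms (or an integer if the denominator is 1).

Answer: 200965/524288

Derivation:
Count via complement. Let g(t,s) = #length-t paths at position s with S_1..S_t all ≠ -4.
g(t,s) = g(t-1,s-1) + g(t-1,s+1) for s ≠ -4; g(t,-4) = 0.
t=0: g(0,0)=1
t=1: g(1,-1)=1 g(1,1)=1
t=2: g(2,-2)=1 g(2,0)=2 g(2,2)=1
t=3: g(3,-3)=1 g(3,-1)=3 g(3,1)=3 g(3,3)=1
t=4: g(4,-2)=4 g(4,0)=6 g(4,2)=4 g(4,4)=1
t=5: g(5,-3)=4 g(5,-1)=10 g(5,1)=10 g(5,3)=5 g(5,5)=1
t=6: g(6,-2)=14 g(6,0)=20 g(6,2)=15 g(6,4)=6 g(6,6)=1
t=7: g(7,-3)=14 g(7,-1)=34 g(7,1)=35 g(7,3)=21 g(7,5)=7 g(7,7)=1
t=8: g(8,-2)=48 g(8,0)=69 g(8,2)=56 g(8,4)=28 g(8,6)=8 g(8,8)=1
t=9: g(9,-3)=48 g(9,-1)=117 g(9,1)=125 g(9,3)=84 g(9,5)=36 g(9,7)=9 g(9,9)=1
t=10: g(10,-2)=165 g(10,0)=242 g(10,2)=209 g(10,4)=120 g(10,6)=45 g(10,8)=10 g(10,10)=1
t=11: g(11,-3)=165 g(11,-1)=407 g(11,1)=451 g(11,3)=329 g(11,5)=165 g(11,7)=55 g(11,9)=11 g(11,11)=1
t=12: g(12,-2)=572 g(12,0)=858 g(12,2)=780 g(12,4)=494 g(12,6)=220 g(12,8)=66 g(12,10)=12 g(12,12)=1
t=13: g(13,-3)=572 g(13,-1)=1430 g(13,1)=1638 g(13,3)=1274 g(13,5)=714 g(13,7)=286 g(13,9)=78 g(13,11)=13 g(13,13)=1
t=14: g(14,-2)=2002 g(14,0)=3068 g(14,2)=2912 g(14,4)=1988 g(14,6)=1000 g(14,8)=364 g(14,10)=91 g(14,12)=14 g(14,14)=1
t=15: g(15,-3)=2002 g(15,-1)=5070 g(15,1)=5980 g(15,3)=4900 g(15,5)=2988 g(15,7)=1364 g(15,9)=455 g(15,11)=105 g(15,13)=15 g(15,15)=1
t=16: g(16,-2)=7072 g(16,0)=11050 g(16,2)=10880 g(16,4)=7888 g(16,6)=4352 g(16,8)=1819 g(16,10)=560 g(16,12)=120 g(16,14)=16 g(16,16)=1
t=17: g(17,-3)=7072 g(17,-1)=18122 g(17,1)=21930 g(17,3)=18768 g(17,5)=12240 g(17,7)=6171 g(17,9)=2379 g(17,11)=680 g(17,13)=136 g(17,15)=17 g(17,17)=1
t=18: g(18,-2)=25194 g(18,0)=40052 g(18,2)=40698 g(18,4)=31008 g(18,6)=18411 g(18,8)=8550 g(18,10)=3059 g(18,12)=816 g(18,14)=153 g(18,16)=18 g(18,18)=1
t=19: g(19,-3)=25194 g(19,-1)=65246 g(19,1)=80750 g(19,3)=71706 g(19,5)=49419 g(19,7)=26961 g(19,9)=11609 g(19,11)=3875 g(19,13)=969 g(19,15)=171 g(19,17)=19 g(19,19)=1
t=20: g(20,-2)=90440 g(20,0)=145996 g(20,2)=152456 g(20,4)=121125 g(20,6)=76380 g(20,8)=38570 g(20,10)=15484 g(20,12)=4844 g(20,14)=1140 g(20,16)=190 g(20,18)=20 g(20,20)=1
Paths never hitting -4: Σ_s g(20,s) = 646646
Paths hitting -4: 2^20 - 646646 = 401930
P = 401930/1048576 = 200965/524288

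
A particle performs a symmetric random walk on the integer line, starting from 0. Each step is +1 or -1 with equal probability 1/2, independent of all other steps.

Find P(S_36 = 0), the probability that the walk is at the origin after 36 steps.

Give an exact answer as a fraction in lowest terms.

To return to 0 after 36 steps: need exactly 18 steps of +1 and 18 of -1.
Favorable paths: C(36,18) = 9075135300
Total paths: 2^36 = 68719476736
P = 9075135300/68719476736 = 2268783825/17179869184

Answer: 2268783825/17179869184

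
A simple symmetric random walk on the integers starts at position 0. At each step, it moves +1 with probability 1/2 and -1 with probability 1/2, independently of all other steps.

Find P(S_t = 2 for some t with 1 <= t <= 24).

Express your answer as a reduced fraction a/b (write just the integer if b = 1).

Count via complement. Let g(t,s) = #length-t paths at position s with S_1..S_t all ≠ 2.
g(t,s) = g(t-1,s-1) + g(t-1,s+1) for s ≠ 2; g(t,2) = 0.
t=0: g(0,0)=1
t=1: g(1,-1)=1 g(1,1)=1
t=2: g(2,-2)=1 g(2,0)=2
t=3: g(3,-3)=1 g(3,-1)=3 g(3,1)=2
t=4: g(4,-4)=1 g(4,-2)=4 g(4,0)=5
t=5: g(5,-5)=1 g(5,-3)=5 g(5,-1)=9 g(5,1)=5
t=6: g(6,-6)=1 g(6,-4)=6 g(6,-2)=14 g(6,0)=14
t=7: g(7,-7)=1 g(7,-5)=7 g(7,-3)=20 g(7,-1)=28 g(7,1)=14
t=8: g(8,-8)=1 g(8,-6)=8 g(8,-4)=27 g(8,-2)=48 g(8,0)=42
t=9: g(9,-9)=1 g(9,-7)=9 g(9,-5)=35 g(9,-3)=75 g(9,-1)=90 g(9,1)=42
t=10: g(10,-10)=1 g(10,-8)=10 g(10,-6)=44 g(10,-4)=110 g(10,-2)=165 g(10,0)=132
t=11: g(11,-11)=1 g(11,-9)=11 g(11,-7)=54 g(11,-5)=154 g(11,-3)=275 g(11,-1)=297 g(11,1)=132
t=12: g(12,-12)=1 g(12,-10)=12 g(12,-8)=65 g(12,-6)=208 g(12,-4)=429 g(12,-2)=572 g(12,0)=429
t=13: g(13,-13)=1 g(13,-11)=13 g(13,-9)=77 g(13,-7)=273 g(13,-5)=637 g(13,-3)=1001 g(13,-1)=1001 g(13,1)=429
t=14: g(14,-14)=1 g(14,-12)=14 g(14,-10)=90 g(14,-8)=350 g(14,-6)=910 g(14,-4)=1638 g(14,-2)=2002 g(14,0)=1430
t=15: g(15,-15)=1 g(15,-13)=15 g(15,-11)=104 g(15,-9)=440 g(15,-7)=1260 g(15,-5)=2548 g(15,-3)=3640 g(15,-1)=3432 g(15,1)=1430
t=16: g(16,-16)=1 g(16,-14)=16 g(16,-12)=119 g(16,-10)=544 g(16,-8)=1700 g(16,-6)=3808 g(16,-4)=6188 g(16,-2)=7072 g(16,0)=4862
t=17: g(17,-17)=1 g(17,-15)=17 g(17,-13)=135 g(17,-11)=663 g(17,-9)=2244 g(17,-7)=5508 g(17,-5)=9996 g(17,-3)=13260 g(17,-1)=11934 g(17,1)=4862
t=18: g(18,-18)=1 g(18,-16)=18 g(18,-14)=152 g(18,-12)=798 g(18,-10)=2907 g(18,-8)=7752 g(18,-6)=15504 g(18,-4)=23256 g(18,-2)=25194 g(18,0)=16796
t=19: g(19,-19)=1 g(19,-17)=19 g(19,-15)=170 g(19,-13)=950 g(19,-11)=3705 g(19,-9)=10659 g(19,-7)=23256 g(19,-5)=38760 g(19,-3)=48450 g(19,-1)=41990 g(19,1)=16796
t=20: g(20,-20)=1 g(20,-18)=20 g(20,-16)=189 g(20,-14)=1120 g(20,-12)=4655 g(20,-10)=14364 g(20,-8)=33915 g(20,-6)=62016 g(20,-4)=87210 g(20,-2)=90440 g(20,0)=58786
t=21: g(21,-21)=1 g(21,-19)=21 g(21,-17)=209 g(21,-15)=1309 g(21,-13)=5775 g(21,-11)=19019 g(21,-9)=48279 g(21,-7)=95931 g(21,-5)=149226 g(21,-3)=177650 g(21,-1)=149226 g(21,1)=58786
t=22: g(22,-22)=1 g(22,-20)=22 g(22,-18)=230 g(22,-16)=1518 g(22,-14)=7084 g(22,-12)=24794 g(22,-10)=67298 g(22,-8)=144210 g(22,-6)=245157 g(22,-4)=326876 g(22,-2)=326876 g(22,0)=208012
t=23: g(23,-23)=1 g(23,-21)=23 g(23,-19)=252 g(23,-17)=1748 g(23,-15)=8602 g(23,-13)=31878 g(23,-11)=92092 g(23,-9)=211508 g(23,-7)=389367 g(23,-5)=572033 g(23,-3)=653752 g(23,-1)=534888 g(23,1)=208012
t=24: g(24,-24)=1 g(24,-22)=24 g(24,-20)=275 g(24,-18)=2000 g(24,-16)=10350 g(24,-14)=40480 g(24,-12)=123970 g(24,-10)=303600 g(24,-8)=600875 g(24,-6)=961400 g(24,-4)=1225785 g(24,-2)=1188640 g(24,0)=742900
Paths never hitting 2: Σ_s g(24,s) = 5200300
Paths hitting 2: 2^24 - 5200300 = 11576916
P = 11576916/16777216 = 2894229/4194304

Answer: 2894229/4194304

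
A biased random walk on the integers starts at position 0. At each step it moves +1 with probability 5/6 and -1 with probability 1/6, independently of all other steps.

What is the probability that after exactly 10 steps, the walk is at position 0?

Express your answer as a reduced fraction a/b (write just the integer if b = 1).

To be at 0 after 10 steps: need exactly 5 steps of +1 and 5 of -1.
Number of such sequences: C(10,5) = 252
Each has probability (5/6)^5 · (1/6)^5 = 3125/60466176
P = 252 · 3125/60466176 = 21875/1679616

Answer: 21875/1679616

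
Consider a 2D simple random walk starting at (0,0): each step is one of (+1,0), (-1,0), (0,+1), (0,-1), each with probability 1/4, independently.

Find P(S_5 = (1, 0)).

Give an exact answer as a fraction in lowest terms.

Answer: 25/256

Derivation:
Let h be the number of horizontal steps (so 5-h are vertical). To end at (1,0) need (h+1)/2 right-steps and ((5-h)+0)/2 up-steps.
Sum over h with 1 ≤ h ≤ 5, h ≡ 1 (mod 2), 5-h ≡ 0 (mod 2):
h=1: C(5,1)·C(1,1)·C(4,2) = 5·1·6 = 30
h=3: C(5,3)·C(3,2)·C(2,1) = 10·3·2 = 60
h=5: C(5,5)·C(5,3)·C(0,0) = 1·10·1 = 10
Total favorable: 100
Total paths: 4^5 = 1024
P = 100/1024 = 25/256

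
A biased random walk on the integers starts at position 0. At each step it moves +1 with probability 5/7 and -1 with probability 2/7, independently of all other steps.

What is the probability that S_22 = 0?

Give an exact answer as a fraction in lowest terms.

Answer: 10077600000000000/558545864083284007

Derivation:
To be at 0 after 22 steps: need exactly 11 steps of +1 and 11 of -1.
Number of such sequences: C(22,11) = 705432
Each has probability (5/7)^11 · (2/7)^11 = 100000000000/3909821048582988049
P = 705432 · 100000000000/3909821048582988049 = 10077600000000000/558545864083284007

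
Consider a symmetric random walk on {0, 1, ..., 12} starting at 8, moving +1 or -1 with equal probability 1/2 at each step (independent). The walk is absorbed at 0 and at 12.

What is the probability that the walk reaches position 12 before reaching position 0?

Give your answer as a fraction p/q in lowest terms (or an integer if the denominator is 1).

Answer: 2/3

Derivation:
Symmetric walk (p = 1/2): the harmonic-function argument gives P(hit 12 before 0 | start at 8) = a/N.
P = 8/12 = 2/3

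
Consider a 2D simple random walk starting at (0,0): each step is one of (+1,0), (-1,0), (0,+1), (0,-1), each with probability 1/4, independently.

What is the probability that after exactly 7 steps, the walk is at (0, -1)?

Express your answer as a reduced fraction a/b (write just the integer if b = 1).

Let h be the number of horizontal steps (so 7-h are vertical). To end at (0,-1) need (h+0)/2 right-steps and ((7-h)-1)/2 up-steps.
Sum over h with 0 ≤ h ≤ 6, h ≡ 0 (mod 2), 7-h ≡ 1 (mod 2):
h=0: C(7,0)·C(0,0)·C(7,3) = 1·1·35 = 35
h=2: C(7,2)·C(2,1)·C(5,2) = 21·2·10 = 420
h=4: C(7,4)·C(4,2)·C(3,1) = 35·6·3 = 630
h=6: C(7,6)·C(6,3)·C(1,0) = 7·20·1 = 140
Total favorable: 1225
Total paths: 4^7 = 16384
P = 1225/16384 = 1225/16384

Answer: 1225/16384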